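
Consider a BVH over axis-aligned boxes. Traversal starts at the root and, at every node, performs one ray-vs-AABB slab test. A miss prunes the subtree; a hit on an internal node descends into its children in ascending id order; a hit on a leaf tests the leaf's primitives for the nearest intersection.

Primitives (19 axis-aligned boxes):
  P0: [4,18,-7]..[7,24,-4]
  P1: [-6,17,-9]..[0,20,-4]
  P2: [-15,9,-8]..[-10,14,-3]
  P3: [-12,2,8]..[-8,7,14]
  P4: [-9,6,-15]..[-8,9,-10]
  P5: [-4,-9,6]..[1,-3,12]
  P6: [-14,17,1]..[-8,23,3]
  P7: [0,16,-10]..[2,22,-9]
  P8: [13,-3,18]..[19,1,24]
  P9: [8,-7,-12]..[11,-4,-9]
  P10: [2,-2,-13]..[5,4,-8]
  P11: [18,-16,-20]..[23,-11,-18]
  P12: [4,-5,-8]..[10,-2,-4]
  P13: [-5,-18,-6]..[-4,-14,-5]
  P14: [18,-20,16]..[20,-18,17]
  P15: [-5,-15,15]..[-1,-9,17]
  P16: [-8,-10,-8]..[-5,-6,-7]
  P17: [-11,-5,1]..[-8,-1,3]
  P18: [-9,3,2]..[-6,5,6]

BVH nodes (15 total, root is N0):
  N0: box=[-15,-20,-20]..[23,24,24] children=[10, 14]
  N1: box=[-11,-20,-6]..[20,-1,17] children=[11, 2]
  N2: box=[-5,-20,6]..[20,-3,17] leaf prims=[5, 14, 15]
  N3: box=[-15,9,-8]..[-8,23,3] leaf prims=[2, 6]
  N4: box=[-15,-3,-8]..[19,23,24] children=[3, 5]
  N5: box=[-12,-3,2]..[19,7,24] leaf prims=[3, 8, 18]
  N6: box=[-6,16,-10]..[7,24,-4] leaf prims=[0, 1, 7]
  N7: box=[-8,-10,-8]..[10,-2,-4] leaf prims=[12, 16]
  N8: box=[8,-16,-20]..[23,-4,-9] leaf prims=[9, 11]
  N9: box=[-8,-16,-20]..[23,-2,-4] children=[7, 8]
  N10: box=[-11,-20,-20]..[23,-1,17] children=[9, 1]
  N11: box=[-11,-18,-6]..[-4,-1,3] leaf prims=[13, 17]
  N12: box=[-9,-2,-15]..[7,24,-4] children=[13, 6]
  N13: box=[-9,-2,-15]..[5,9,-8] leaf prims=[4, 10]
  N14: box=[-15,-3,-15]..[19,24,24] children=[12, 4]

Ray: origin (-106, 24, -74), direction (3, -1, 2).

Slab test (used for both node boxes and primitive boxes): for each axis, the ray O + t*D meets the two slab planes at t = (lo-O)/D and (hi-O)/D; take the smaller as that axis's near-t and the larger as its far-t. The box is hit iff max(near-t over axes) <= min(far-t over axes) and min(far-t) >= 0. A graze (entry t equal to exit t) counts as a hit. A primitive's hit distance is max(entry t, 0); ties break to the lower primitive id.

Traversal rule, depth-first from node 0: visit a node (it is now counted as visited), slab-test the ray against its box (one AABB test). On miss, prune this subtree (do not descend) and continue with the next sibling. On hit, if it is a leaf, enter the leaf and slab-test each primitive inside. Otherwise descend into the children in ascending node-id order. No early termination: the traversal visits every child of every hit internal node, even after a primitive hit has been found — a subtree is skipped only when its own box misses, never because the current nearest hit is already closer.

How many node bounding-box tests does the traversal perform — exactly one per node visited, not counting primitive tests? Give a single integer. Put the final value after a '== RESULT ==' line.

Traverse from the root:
N0 x:[91/3,43] y:[0,44] z:[27,49] -> hit [91/3,43], descend [10, 14]
  N10 x:[95/3,43] y:[25,44] z:[27,91/2] -> hit [95/3,43], descend [1, 9]
    N1 x:[95/3,42] y:[25,44] z:[34,91/2] -> hit [34,42], descend [2, 11]
      N2 x:[101/3,42] y:[27,44] z:[40,91/2] -> hit [40,42] leaf, test {P5(miss), P14(miss), P15(miss)}
      N11 x:[95/3,34] y:[25,42] z:[34,77/2] -> hit [34,34] leaf, test {P13(miss), P17(miss)}
    N9 x:[98/3,43] y:[26,40] z:[27,35] -> hit [98/3,35], descend [7, 8]
      N7 x:[98/3,116/3] y:[26,34] z:[33,35] -> hit [33,34] leaf, test {P12(miss), P16@t=33}
      N8 x:[38,43] y:[28,40] z:[27,65/2] -> miss, prune
  N14 x:[91/3,125/3] y:[0,27] z:[59/2,49] -> miss, prune

order=[0, 10, 1, 2, 11, 9, 7, 8, 14]  |boxes|=9  |leaves|=3  hit=P16

== RESULT ==
9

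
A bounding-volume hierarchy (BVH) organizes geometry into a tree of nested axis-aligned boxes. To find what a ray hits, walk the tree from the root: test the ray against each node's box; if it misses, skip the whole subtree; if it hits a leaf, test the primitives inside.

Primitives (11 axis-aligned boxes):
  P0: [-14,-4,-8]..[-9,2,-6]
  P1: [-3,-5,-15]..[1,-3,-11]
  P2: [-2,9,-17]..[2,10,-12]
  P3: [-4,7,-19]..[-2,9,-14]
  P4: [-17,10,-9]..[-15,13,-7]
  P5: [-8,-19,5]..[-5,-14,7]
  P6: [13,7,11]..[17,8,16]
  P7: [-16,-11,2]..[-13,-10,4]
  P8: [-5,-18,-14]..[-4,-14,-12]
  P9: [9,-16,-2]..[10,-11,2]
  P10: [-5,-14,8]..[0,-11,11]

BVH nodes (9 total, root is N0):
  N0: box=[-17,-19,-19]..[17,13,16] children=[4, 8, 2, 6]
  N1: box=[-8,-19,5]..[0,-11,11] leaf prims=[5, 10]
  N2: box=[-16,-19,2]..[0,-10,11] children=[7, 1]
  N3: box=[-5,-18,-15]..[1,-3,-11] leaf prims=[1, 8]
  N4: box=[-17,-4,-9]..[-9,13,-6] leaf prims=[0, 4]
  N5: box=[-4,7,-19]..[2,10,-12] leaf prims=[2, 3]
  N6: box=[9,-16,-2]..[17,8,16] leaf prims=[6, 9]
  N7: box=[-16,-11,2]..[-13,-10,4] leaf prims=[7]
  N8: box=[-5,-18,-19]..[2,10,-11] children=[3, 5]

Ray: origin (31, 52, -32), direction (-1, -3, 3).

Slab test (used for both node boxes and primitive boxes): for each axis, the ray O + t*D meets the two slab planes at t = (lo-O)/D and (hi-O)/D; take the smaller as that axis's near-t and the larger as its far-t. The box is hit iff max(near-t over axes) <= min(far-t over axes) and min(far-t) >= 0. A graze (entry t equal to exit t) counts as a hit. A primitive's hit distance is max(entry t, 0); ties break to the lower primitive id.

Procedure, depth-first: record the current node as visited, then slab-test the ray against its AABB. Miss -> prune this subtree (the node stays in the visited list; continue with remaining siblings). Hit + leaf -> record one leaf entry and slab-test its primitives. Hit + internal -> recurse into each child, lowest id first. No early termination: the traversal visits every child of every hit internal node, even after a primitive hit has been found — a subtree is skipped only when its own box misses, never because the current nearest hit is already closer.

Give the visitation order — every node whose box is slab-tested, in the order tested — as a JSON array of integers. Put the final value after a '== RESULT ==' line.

Walk:
N0 x:[14,48] y:[13,71/3] z:[13/3,16] -> hit [14,16], descend [2, 4, 6, 8]
  N2 x:[31,47] y:[62/3,71/3] z:[34/3,43/3] -> miss, prune
  N4 x:[40,48] y:[13,56/3] z:[23/3,26/3] -> miss, prune
  N6 x:[14,22] y:[44/3,68/3] z:[10,16] -> hit [44/3,16] leaf, test {P6@t=44/3, P9(miss)}
  N8 x:[29,36] y:[14,70/3] z:[13/3,7] -> miss, prune

Summary -> nodes [0, 2, 4, 6, 8]; box-tests=5; leaf-entries=1; first=P6

== RESULT ==
[0, 2, 4, 6, 8]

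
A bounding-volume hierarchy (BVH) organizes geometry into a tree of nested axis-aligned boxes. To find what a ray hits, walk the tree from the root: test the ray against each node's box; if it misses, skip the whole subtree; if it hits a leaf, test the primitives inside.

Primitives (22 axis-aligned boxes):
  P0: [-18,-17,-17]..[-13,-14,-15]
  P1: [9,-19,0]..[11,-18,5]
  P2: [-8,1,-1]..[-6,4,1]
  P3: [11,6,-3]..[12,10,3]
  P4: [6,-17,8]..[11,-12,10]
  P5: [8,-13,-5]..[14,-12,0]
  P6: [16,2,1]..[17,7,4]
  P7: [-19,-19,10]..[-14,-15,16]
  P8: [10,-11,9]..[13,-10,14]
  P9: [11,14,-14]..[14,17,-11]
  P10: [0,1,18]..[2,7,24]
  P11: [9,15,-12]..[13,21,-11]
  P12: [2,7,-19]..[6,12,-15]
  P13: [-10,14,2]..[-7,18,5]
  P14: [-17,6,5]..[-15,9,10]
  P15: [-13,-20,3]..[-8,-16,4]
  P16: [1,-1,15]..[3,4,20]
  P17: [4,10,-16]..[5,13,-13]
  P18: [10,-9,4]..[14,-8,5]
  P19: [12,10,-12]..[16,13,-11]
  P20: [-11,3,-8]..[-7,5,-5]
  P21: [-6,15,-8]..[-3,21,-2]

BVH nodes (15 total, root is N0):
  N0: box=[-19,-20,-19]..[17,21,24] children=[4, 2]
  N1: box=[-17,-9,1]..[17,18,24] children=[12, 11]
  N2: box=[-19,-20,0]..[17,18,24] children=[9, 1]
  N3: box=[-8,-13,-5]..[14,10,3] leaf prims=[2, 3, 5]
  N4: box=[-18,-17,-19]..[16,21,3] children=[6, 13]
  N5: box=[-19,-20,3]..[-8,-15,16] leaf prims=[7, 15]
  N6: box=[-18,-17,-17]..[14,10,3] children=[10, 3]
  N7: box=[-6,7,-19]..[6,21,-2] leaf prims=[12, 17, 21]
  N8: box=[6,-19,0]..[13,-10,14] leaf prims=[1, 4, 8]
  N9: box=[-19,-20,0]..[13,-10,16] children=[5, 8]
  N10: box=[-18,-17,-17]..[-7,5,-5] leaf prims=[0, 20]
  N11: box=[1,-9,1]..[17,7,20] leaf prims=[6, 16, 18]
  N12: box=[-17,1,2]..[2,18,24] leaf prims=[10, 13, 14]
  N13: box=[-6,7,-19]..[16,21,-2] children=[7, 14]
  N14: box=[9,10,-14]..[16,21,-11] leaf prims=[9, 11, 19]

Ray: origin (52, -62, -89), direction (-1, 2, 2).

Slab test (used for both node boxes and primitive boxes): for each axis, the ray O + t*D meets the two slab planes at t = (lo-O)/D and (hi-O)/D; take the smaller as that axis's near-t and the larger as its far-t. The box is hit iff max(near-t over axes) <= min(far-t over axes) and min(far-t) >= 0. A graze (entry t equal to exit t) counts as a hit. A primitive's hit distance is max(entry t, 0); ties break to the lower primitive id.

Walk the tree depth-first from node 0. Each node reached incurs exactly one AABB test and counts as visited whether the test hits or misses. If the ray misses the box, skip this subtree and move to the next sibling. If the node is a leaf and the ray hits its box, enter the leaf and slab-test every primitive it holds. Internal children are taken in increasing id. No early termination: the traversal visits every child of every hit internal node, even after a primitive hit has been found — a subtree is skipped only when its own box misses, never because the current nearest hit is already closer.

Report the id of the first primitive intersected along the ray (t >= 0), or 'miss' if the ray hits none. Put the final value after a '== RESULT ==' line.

Walk:
N0 x:[35,71] y:[21,83/2] z:[35,113/2] -> hit [35,83/2], descend [2, 4]
  N2 x:[35,71] y:[21,40] z:[89/2,113/2] -> miss, prune
  N4 x:[36,70] y:[45/2,83/2] z:[35,46] -> hit [36,83/2], descend [6, 13]
    N6 x:[38,70] y:[45/2,36] z:[36,46] -> miss, prune
    N13 x:[36,58] y:[69/2,83/2] z:[35,87/2] -> hit [36,83/2], descend [7, 14]
      N7 x:[46,58] y:[69/2,83/2] z:[35,87/2] -> miss, prune
      N14 x:[36,43] y:[36,83/2] z:[75/2,39] -> hit [75/2,39] leaf, test {P9@t=38, P11@t=39, P19(miss)}

Visited [0, 2, 4, 6, 13, 7, 14]. Tests: 7 box, 1 leaf. Nearest: P9.

== RESULT ==
9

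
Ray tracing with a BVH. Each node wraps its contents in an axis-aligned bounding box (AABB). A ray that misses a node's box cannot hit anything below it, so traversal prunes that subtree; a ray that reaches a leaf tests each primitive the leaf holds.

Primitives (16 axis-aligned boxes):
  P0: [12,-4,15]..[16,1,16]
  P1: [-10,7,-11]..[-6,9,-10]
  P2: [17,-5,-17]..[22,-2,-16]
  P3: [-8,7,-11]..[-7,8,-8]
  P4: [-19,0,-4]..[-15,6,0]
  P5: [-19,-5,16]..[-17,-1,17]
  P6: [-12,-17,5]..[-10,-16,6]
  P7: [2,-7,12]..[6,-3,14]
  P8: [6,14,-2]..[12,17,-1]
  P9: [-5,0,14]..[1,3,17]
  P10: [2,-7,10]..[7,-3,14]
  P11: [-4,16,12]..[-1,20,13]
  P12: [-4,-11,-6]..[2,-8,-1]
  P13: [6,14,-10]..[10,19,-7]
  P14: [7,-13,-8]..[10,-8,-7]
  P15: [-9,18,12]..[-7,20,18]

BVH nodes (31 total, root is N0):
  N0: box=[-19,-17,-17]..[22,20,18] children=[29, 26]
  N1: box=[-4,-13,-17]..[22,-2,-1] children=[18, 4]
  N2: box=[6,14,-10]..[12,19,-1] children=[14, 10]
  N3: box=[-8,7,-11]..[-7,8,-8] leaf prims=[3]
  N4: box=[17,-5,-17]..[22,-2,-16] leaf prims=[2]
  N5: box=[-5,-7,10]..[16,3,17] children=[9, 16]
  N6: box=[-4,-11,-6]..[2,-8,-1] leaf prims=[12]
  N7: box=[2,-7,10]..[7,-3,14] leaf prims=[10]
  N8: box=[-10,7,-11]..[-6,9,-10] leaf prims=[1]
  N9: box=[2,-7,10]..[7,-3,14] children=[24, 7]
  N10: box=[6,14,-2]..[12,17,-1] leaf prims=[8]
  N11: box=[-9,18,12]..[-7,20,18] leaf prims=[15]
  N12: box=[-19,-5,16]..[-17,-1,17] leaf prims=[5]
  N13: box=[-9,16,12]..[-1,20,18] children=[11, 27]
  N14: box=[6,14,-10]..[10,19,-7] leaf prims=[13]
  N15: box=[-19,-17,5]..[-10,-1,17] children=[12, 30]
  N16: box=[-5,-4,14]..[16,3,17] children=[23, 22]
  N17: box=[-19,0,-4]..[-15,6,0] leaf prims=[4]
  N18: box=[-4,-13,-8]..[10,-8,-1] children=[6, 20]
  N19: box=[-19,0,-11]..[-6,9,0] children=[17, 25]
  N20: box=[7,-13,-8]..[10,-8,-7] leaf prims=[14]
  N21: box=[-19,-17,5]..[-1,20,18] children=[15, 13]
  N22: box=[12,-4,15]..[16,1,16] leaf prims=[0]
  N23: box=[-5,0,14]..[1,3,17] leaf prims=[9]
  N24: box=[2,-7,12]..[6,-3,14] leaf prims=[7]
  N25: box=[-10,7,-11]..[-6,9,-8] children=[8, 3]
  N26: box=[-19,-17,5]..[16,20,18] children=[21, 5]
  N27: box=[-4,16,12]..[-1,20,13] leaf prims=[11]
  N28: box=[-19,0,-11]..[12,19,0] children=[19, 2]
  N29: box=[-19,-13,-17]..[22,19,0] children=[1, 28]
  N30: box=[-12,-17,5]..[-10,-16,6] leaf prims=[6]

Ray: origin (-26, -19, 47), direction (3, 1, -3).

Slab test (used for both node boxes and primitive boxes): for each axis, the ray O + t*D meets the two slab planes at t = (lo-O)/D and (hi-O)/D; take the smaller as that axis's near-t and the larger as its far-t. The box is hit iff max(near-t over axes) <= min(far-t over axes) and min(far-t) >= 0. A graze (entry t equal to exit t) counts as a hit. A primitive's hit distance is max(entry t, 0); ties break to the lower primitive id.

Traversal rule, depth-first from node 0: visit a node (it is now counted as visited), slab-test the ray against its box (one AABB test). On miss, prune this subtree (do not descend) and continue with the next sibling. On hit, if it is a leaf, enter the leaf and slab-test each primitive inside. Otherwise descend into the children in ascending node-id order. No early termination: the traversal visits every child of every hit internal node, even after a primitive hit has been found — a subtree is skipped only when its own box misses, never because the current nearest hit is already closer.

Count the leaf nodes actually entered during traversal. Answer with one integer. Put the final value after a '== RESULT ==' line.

Trace the traversal:
N0 x:[7/3,16] y:[2,39] z:[29/3,64/3] -> hit [29/3,16], descend [26, 29]
  N26 x:[7/3,14] y:[2,39] z:[29/3,14] -> hit [29/3,14], descend [5, 21]
    N5 x:[7,14] y:[12,22] z:[10,37/3] -> hit [12,37/3], descend [9, 16]
      N9 x:[28/3,11] y:[12,16] z:[11,37/3] -> miss, prune
      N16 x:[7,14] y:[15,22] z:[10,11] -> miss, prune
    N21 x:[7/3,25/3] y:[2,39] z:[29/3,14] -> miss, prune
  N29 x:[7/3,16] y:[6,38] z:[47/3,64/3] -> hit [47/3,16], descend [1, 28]
    N1 x:[22/3,16] y:[6,17] z:[16,64/3] -> hit [16,16], descend [4, 18]
      N4 x:[43/3,16] y:[14,17] z:[21,64/3] -> miss, prune
      N18 x:[22/3,12] y:[6,11] z:[16,55/3] -> miss, prune
    N28 x:[7/3,38/3] y:[19,38] z:[47/3,58/3] -> miss, prune

Visited [0, 26, 5, 9, 16, 21, 29, 1, 4, 18, 28]. Tests: 11 box, 0 leaf. Nearest: miss.

== RESULT ==
0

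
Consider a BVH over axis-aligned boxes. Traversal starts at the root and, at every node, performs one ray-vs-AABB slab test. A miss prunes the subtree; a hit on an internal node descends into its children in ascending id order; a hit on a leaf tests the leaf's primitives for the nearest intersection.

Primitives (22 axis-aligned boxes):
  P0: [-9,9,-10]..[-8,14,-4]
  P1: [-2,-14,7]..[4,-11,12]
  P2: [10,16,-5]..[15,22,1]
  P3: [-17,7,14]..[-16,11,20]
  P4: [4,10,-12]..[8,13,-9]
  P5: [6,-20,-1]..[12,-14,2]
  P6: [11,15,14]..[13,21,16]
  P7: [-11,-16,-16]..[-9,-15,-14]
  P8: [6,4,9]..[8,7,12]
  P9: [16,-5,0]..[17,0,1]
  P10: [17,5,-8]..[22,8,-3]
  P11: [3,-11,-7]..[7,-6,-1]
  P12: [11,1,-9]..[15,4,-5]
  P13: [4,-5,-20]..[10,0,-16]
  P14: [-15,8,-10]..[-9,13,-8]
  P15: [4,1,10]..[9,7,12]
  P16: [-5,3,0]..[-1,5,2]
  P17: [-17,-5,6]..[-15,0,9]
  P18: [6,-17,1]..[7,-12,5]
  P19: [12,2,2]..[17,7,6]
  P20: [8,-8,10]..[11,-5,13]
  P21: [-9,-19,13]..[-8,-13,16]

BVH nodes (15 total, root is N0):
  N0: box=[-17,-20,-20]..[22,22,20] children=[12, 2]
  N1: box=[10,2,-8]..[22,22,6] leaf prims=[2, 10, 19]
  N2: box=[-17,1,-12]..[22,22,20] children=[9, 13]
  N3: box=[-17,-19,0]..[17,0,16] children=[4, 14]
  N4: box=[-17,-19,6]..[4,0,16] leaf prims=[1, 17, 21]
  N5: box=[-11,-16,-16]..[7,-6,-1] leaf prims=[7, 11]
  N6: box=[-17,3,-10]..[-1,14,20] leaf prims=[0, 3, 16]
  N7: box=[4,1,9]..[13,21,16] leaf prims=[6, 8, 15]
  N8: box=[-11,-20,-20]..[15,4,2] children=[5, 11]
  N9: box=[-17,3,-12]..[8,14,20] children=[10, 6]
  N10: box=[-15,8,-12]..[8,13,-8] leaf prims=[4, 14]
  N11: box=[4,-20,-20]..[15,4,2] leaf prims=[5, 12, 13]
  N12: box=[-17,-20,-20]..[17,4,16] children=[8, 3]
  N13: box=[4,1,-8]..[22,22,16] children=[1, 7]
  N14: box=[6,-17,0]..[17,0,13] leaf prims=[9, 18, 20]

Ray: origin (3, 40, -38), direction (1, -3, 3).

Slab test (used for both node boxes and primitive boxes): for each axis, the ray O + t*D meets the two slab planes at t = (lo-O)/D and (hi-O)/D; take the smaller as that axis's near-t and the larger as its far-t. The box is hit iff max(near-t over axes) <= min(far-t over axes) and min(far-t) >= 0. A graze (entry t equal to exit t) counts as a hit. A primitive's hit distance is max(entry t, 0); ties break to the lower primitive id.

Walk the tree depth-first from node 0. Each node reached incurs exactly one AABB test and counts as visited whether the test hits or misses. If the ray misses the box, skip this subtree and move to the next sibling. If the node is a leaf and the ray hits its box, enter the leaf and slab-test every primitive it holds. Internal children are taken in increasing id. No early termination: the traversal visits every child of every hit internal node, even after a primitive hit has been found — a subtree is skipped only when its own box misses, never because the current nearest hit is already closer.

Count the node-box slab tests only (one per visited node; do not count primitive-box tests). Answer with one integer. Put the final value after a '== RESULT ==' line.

Walk:
N0 x:[-20,19] y:[6,20] z:[6,58/3] -> hit [6,19], descend [2, 12]
  N2 x:[-20,19] y:[6,13] z:[26/3,58/3] -> hit [26/3,13], descend [9, 13]
    N9 x:[-20,5] y:[26/3,37/3] z:[26/3,58/3] -> miss, prune
    N13 x:[1,19] y:[6,13] z:[10,18] -> hit [10,13], descend [1, 7]
      N1 x:[7,19] y:[6,38/3] z:[10,44/3] -> hit [10,38/3] leaf, test {P2(miss), P10(miss), P19(miss)}
      N7 x:[1,10] y:[19/3,13] z:[47/3,18] -> miss, prune
  N12 x:[-20,14] y:[12,20] z:[6,18] -> hit [12,14], descend [3, 8]
    N3 x:[-20,14] y:[40/3,59/3] z:[38/3,18] -> hit [40/3,14], descend [4, 14]
      N4 x:[-20,1] y:[40/3,59/3] z:[44/3,18] -> miss, prune
      N14 x:[3,14] y:[40/3,19] z:[38/3,17] -> hit [40/3,14] leaf, test {P9(miss), P18(miss), P20(miss)}
    N8 x:[-14,12] y:[12,20] z:[6,40/3] -> hit [12,12], descend [5, 11]
      N5 x:[-14,4] y:[46/3,56/3] z:[22/3,37/3] -> miss, prune
      N11 x:[1,12] y:[12,20] z:[6,40/3] -> hit [12,12] leaf, test {P5(miss), P12(miss), P13(miss)}

Summary -> nodes [0, 2, 9, 13, 1, 7, 12, 3, 4, 14, 8, 5, 11]; box-tests=13; leaf-entries=3; first=miss

== RESULT ==
13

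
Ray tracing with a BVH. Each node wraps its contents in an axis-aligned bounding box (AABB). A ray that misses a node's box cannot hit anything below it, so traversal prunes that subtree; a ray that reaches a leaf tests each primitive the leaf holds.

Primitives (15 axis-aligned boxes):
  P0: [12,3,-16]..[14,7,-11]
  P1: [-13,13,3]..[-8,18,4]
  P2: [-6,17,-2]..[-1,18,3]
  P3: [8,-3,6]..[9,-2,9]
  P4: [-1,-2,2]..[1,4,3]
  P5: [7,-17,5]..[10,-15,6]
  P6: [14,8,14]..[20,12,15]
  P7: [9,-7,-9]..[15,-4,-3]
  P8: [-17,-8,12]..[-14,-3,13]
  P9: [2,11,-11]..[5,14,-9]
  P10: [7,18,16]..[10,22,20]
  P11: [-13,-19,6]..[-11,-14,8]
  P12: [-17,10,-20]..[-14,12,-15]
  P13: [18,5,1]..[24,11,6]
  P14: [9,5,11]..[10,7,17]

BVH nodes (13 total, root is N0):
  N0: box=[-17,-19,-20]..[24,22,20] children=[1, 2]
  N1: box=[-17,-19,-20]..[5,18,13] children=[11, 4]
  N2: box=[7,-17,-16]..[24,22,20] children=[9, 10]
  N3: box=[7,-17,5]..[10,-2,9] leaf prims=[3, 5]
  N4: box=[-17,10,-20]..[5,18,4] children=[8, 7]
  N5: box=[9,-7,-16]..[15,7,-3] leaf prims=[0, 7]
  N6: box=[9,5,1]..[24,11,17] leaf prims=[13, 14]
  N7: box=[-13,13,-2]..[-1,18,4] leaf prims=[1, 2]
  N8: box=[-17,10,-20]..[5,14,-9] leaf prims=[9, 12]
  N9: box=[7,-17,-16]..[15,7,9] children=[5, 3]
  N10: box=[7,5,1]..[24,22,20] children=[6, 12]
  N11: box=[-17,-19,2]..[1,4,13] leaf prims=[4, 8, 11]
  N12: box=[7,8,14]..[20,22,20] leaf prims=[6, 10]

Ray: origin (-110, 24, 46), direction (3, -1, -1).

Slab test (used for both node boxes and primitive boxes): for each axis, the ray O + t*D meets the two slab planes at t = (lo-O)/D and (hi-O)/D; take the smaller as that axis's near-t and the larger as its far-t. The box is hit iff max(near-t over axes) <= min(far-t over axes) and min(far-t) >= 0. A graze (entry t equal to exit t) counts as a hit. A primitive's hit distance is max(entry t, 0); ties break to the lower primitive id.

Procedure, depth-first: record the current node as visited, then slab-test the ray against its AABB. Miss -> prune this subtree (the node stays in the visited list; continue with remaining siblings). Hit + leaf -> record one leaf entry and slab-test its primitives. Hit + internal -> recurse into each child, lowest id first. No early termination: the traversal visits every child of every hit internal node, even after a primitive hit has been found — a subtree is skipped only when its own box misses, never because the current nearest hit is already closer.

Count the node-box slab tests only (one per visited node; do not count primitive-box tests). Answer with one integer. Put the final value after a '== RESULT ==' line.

Trace the traversal:
N0 x:[31,134/3] y:[2,43] z:[26,66] -> hit [31,43], descend [1, 2]
  N1 x:[31,115/3] y:[6,43] z:[33,66] -> hit [33,115/3], descend [4, 11]
    N4 x:[31,115/3] y:[6,14] z:[42,66] -> miss, prune
    N11 x:[31,37] y:[20,43] z:[33,44] -> hit [33,37] leaf, test {P4(miss), P8(miss), P11(miss)}
  N2 x:[39,134/3] y:[2,41] z:[26,62] -> hit [39,41], descend [9, 10]
    N9 x:[39,125/3] y:[17,41] z:[37,62] -> hit [39,41], descend [3, 5]
      N3 x:[39,40] y:[26,41] z:[37,41] -> hit [39,40] leaf, test {P3(miss), P5@t=40}
      N5 x:[119/3,125/3] y:[17,31] z:[49,62] -> miss, prune
    N10 x:[39,134/3] y:[2,19] z:[26,45] -> miss, prune

order=[0, 1, 4, 11, 2, 9, 3, 5, 10]  |boxes|=9  |leaves|=2  hit=P5

== RESULT ==
9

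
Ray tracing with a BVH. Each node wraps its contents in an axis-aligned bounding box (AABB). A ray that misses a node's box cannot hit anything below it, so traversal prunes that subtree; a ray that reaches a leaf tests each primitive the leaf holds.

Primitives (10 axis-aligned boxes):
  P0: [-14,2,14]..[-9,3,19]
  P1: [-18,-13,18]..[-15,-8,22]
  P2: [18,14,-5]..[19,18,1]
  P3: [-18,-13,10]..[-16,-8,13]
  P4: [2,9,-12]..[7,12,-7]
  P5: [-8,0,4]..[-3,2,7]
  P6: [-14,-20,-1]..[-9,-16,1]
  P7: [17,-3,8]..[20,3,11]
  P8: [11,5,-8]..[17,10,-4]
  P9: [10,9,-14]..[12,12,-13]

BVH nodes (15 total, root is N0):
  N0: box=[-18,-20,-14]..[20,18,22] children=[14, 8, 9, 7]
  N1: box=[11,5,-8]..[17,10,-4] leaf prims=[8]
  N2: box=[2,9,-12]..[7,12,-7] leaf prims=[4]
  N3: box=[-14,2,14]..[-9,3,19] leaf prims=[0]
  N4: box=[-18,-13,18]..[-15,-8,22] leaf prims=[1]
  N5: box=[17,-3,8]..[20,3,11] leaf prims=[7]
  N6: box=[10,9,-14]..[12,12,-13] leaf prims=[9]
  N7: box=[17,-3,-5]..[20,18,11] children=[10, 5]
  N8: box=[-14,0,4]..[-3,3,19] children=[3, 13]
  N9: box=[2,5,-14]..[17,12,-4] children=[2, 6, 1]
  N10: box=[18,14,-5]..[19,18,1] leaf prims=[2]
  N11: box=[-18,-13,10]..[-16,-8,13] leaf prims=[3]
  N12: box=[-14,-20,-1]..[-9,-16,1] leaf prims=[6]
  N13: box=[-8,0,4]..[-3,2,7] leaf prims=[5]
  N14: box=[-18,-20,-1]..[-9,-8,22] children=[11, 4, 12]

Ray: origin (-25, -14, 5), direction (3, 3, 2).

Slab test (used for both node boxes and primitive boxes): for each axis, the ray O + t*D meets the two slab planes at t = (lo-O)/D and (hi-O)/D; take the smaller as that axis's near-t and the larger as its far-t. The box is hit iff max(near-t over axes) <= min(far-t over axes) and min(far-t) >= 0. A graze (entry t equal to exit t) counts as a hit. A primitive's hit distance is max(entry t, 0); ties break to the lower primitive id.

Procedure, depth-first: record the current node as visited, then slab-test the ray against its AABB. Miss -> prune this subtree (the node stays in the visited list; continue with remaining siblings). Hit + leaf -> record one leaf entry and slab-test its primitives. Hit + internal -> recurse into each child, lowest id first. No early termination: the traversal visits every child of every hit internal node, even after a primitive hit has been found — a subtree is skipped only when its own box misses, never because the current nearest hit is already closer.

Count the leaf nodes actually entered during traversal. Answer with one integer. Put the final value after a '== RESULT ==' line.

Walk:
N0 x:[7/3,15] y:[-2,32/3] z:[-19/2,17/2] -> hit [7/3,17/2], descend [7, 8, 9, 14]
  N7 x:[14,15] y:[11/3,32/3] z:[-5,3] -> miss, prune
  N8 x:[11/3,22/3] y:[14/3,17/3] z:[-1/2,7] -> hit [14/3,17/3], descend [3, 13]
    N3 x:[11/3,16/3] y:[16/3,17/3] z:[9/2,7] -> hit [16/3,16/3] leaf, test {P0@t=16/3}
    N13 x:[17/3,22/3] y:[14/3,16/3] z:[-1/2,1] -> miss, prune
  N9 x:[9,14] y:[19/3,26/3] z:[-19/2,-9/2] -> miss, prune
  N14 x:[7/3,16/3] y:[-2,2] z:[-3,17/2] -> miss, prune

order=[0, 7, 8, 3, 13, 9, 14]  |boxes|=7  |leaves|=1  hit=P0

== RESULT ==
1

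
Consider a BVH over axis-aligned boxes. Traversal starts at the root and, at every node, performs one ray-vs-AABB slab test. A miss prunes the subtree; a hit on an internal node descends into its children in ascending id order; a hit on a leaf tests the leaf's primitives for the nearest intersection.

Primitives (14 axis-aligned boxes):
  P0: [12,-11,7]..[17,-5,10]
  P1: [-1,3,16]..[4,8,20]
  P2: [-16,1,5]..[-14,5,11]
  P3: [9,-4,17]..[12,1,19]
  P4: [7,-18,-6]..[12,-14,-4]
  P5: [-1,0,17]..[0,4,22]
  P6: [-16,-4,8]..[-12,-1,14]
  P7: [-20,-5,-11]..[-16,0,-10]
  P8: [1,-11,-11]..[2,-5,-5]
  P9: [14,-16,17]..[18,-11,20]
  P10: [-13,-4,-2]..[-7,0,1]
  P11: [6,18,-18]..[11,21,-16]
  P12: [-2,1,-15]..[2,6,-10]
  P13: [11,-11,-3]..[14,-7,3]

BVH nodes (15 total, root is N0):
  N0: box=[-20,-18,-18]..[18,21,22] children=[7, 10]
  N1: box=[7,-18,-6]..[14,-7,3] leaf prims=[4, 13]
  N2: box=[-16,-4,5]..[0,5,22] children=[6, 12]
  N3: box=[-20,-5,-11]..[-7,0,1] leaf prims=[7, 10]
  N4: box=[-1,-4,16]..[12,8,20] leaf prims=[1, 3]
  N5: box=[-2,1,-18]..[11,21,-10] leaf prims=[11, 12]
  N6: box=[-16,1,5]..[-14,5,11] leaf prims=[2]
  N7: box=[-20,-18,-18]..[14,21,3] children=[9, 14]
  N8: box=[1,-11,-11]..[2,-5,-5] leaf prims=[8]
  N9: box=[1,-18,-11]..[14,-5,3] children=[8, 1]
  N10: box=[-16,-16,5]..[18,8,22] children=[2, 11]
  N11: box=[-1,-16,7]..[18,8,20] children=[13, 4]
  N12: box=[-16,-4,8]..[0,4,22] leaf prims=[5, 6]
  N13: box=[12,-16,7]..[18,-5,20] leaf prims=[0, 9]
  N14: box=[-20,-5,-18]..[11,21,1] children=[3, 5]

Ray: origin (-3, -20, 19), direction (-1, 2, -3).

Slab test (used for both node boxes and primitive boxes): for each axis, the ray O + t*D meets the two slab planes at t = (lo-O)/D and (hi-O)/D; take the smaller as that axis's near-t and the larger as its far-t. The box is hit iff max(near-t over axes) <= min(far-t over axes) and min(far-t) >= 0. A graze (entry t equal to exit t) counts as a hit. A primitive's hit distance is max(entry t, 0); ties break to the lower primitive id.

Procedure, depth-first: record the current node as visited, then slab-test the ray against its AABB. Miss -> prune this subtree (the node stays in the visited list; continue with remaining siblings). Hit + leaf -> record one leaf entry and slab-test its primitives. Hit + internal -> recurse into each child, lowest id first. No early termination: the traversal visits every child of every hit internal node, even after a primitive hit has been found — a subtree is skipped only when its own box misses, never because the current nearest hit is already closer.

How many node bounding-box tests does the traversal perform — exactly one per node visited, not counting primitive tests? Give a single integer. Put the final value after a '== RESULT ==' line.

Trace the traversal:
N0 x:[-21,17] y:[1,41/2] z:[-1,37/3] -> hit [1,37/3], descend [7, 10]
  N7 x:[-17,17] y:[1,41/2] z:[16/3,37/3] -> hit [16/3,37/3], descend [9, 14]
    N9 x:[-17,-4] y:[1,15/2] z:[16/3,10] -> miss, prune
    N14 x:[-14,17] y:[15/2,41/2] z:[6,37/3] -> hit [15/2,37/3], descend [3, 5]
      N3 x:[4,17] y:[15/2,10] z:[6,10] -> hit [15/2,10] leaf, test {P7(miss), P10(miss)}
      N5 x:[-14,-1] y:[21/2,41/2] z:[29/3,37/3] -> miss, prune
  N10 x:[-21,13] y:[2,14] z:[-1,14/3] -> hit [2,14/3], descend [2, 11]
    N2 x:[-3,13] y:[8,25/2] z:[-1,14/3] -> miss, prune
    N11 x:[-21,-2] y:[2,14] z:[-1/3,4] -> miss, prune

9 AABB tests over nodes [0, 7, 9, 14, 3, 5, 10, 2, 11]; 1 leaf entered; closest miss.

== RESULT ==
9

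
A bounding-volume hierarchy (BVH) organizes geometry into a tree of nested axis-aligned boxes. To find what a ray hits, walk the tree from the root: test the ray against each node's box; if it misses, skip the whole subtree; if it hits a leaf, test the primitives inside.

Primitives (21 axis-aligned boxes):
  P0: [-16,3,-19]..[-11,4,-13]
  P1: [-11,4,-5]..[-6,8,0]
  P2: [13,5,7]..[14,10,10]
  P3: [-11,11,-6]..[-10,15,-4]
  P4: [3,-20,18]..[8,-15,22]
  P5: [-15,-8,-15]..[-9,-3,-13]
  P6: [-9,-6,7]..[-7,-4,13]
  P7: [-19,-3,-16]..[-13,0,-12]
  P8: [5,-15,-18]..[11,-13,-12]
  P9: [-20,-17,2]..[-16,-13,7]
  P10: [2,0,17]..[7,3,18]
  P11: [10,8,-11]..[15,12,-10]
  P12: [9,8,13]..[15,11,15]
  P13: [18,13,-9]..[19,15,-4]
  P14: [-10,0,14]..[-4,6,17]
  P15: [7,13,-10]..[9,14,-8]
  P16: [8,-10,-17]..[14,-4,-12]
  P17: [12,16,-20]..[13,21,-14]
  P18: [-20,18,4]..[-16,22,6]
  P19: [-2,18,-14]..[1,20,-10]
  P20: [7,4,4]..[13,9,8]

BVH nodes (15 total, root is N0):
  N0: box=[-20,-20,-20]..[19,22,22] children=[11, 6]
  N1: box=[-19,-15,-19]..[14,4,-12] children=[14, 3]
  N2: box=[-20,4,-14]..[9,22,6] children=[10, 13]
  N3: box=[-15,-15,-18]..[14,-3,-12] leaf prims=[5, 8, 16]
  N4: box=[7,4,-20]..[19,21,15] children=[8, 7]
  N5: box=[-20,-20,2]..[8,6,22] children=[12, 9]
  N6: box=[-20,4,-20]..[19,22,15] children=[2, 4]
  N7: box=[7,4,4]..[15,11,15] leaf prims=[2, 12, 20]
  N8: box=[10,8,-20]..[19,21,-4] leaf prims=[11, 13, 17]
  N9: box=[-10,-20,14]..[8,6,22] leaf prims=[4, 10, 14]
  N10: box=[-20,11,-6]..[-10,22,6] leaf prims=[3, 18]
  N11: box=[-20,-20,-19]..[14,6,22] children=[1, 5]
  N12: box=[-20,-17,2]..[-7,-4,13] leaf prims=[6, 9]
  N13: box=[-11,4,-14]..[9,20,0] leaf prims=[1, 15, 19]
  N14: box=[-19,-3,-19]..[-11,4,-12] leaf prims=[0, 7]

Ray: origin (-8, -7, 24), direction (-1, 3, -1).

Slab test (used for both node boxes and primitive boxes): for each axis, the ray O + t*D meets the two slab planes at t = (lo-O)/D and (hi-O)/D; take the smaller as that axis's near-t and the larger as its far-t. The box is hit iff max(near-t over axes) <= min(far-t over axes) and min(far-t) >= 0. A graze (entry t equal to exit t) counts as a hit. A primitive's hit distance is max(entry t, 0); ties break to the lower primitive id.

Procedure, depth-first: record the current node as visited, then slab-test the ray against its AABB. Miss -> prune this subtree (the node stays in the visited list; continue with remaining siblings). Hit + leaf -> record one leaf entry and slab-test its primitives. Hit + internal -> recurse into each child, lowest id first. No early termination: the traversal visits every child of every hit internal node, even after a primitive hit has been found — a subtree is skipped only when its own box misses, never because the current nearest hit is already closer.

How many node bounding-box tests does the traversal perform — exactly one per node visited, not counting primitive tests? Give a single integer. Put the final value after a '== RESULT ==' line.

Trace the traversal:
N0 x:[-27,12] y:[-13/3,29/3] z:[2,44] -> hit [2,29/3], descend [6, 11]
  N6 x:[-27,12] y:[11/3,29/3] z:[9,44] -> hit [9,29/3], descend [2, 4]
    N2 x:[-17,12] y:[11/3,29/3] z:[18,38] -> miss, prune
    N4 x:[-27,-15] y:[11/3,28/3] z:[9,44] -> miss, prune
  N11 x:[-22,12] y:[-13/3,13/3] z:[2,43] -> hit [2,13/3], descend [1, 5]
    N1 x:[-22,11] y:[-8/3,11/3] z:[36,43] -> miss, prune
    N5 x:[-16,12] y:[-13/3,13/3] z:[2,22] -> hit [2,13/3], descend [9, 12]
      N9 x:[-16,2] y:[-13/3,13/3] z:[2,10] -> hit [2,2] leaf, test {P4(miss), P10(miss), P14(miss)}
      N12 x:[-1,12] y:[-10/3,1] z:[11,22] -> miss, prune

9 AABB tests over nodes [0, 6, 2, 4, 11, 1, 5, 9, 12]; 1 leaf entered; closest miss.

== RESULT ==
9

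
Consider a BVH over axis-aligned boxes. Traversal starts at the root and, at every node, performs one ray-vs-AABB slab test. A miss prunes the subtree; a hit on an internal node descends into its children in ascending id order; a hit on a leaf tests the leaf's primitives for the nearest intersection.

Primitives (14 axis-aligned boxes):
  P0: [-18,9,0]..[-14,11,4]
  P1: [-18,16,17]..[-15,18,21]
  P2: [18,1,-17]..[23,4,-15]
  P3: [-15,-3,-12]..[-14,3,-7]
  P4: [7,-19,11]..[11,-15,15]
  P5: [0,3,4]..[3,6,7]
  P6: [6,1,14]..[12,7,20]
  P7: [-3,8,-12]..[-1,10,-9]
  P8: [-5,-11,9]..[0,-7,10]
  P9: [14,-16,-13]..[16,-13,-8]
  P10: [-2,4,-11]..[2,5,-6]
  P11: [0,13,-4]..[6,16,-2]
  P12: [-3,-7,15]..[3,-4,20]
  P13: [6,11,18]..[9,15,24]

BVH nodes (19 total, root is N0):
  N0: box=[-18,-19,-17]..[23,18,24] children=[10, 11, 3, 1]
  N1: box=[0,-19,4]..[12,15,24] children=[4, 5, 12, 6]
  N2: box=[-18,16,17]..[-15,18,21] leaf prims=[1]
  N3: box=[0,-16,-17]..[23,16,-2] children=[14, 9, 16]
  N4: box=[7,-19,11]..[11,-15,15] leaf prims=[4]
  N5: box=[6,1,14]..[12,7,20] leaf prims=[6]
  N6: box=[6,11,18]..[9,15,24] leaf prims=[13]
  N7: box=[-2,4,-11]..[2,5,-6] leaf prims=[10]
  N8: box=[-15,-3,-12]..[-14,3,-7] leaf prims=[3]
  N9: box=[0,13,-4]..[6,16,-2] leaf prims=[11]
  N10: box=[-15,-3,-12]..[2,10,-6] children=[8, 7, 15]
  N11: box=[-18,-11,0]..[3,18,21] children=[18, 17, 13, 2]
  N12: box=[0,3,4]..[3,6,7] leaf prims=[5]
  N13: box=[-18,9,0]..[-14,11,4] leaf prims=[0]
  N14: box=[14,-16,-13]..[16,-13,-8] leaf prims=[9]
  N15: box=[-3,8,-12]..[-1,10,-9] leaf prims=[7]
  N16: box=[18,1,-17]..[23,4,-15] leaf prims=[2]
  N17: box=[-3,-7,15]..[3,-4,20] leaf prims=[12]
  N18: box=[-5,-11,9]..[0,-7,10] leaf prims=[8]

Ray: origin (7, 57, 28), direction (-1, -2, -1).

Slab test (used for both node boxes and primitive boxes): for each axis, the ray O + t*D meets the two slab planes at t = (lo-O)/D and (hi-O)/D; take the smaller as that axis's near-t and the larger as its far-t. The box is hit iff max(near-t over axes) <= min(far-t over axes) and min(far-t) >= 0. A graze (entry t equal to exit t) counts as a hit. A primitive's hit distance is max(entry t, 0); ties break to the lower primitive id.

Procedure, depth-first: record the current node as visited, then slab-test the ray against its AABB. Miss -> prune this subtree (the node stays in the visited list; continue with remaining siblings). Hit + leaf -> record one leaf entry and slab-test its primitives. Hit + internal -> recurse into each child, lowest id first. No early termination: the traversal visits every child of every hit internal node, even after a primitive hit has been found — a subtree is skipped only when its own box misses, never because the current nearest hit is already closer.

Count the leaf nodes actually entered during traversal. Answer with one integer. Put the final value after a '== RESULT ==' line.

Traverse from the root:
N0 x:[-16,25] y:[39/2,38] z:[4,45] -> hit [39/2,25], descend [1, 3, 10, 11]
  N1 x:[-5,7] y:[21,38] z:[4,24] -> miss, prune
  N3 x:[-16,7] y:[41/2,73/2] z:[30,45] -> miss, prune
  N10 x:[5,22] y:[47/2,30] z:[34,40] -> miss, prune
  N11 x:[4,25] y:[39/2,34] z:[7,28] -> hit [39/2,25], descend [2, 13, 17, 18]
    N2 x:[22,25] y:[39/2,41/2] z:[7,11] -> miss, prune
    N13 x:[21,25] y:[23,24] z:[24,28] -> hit [24,24] leaf, test {P0@t=24}
    N17 x:[4,10] y:[61/2,32] z:[8,13] -> miss, prune
    N18 x:[7,12] y:[32,34] z:[18,19] -> miss, prune

Summary -> nodes [0, 1, 3, 10, 11, 2, 13, 17, 18]; box-tests=9; leaf-entries=1; first=P0

== RESULT ==
1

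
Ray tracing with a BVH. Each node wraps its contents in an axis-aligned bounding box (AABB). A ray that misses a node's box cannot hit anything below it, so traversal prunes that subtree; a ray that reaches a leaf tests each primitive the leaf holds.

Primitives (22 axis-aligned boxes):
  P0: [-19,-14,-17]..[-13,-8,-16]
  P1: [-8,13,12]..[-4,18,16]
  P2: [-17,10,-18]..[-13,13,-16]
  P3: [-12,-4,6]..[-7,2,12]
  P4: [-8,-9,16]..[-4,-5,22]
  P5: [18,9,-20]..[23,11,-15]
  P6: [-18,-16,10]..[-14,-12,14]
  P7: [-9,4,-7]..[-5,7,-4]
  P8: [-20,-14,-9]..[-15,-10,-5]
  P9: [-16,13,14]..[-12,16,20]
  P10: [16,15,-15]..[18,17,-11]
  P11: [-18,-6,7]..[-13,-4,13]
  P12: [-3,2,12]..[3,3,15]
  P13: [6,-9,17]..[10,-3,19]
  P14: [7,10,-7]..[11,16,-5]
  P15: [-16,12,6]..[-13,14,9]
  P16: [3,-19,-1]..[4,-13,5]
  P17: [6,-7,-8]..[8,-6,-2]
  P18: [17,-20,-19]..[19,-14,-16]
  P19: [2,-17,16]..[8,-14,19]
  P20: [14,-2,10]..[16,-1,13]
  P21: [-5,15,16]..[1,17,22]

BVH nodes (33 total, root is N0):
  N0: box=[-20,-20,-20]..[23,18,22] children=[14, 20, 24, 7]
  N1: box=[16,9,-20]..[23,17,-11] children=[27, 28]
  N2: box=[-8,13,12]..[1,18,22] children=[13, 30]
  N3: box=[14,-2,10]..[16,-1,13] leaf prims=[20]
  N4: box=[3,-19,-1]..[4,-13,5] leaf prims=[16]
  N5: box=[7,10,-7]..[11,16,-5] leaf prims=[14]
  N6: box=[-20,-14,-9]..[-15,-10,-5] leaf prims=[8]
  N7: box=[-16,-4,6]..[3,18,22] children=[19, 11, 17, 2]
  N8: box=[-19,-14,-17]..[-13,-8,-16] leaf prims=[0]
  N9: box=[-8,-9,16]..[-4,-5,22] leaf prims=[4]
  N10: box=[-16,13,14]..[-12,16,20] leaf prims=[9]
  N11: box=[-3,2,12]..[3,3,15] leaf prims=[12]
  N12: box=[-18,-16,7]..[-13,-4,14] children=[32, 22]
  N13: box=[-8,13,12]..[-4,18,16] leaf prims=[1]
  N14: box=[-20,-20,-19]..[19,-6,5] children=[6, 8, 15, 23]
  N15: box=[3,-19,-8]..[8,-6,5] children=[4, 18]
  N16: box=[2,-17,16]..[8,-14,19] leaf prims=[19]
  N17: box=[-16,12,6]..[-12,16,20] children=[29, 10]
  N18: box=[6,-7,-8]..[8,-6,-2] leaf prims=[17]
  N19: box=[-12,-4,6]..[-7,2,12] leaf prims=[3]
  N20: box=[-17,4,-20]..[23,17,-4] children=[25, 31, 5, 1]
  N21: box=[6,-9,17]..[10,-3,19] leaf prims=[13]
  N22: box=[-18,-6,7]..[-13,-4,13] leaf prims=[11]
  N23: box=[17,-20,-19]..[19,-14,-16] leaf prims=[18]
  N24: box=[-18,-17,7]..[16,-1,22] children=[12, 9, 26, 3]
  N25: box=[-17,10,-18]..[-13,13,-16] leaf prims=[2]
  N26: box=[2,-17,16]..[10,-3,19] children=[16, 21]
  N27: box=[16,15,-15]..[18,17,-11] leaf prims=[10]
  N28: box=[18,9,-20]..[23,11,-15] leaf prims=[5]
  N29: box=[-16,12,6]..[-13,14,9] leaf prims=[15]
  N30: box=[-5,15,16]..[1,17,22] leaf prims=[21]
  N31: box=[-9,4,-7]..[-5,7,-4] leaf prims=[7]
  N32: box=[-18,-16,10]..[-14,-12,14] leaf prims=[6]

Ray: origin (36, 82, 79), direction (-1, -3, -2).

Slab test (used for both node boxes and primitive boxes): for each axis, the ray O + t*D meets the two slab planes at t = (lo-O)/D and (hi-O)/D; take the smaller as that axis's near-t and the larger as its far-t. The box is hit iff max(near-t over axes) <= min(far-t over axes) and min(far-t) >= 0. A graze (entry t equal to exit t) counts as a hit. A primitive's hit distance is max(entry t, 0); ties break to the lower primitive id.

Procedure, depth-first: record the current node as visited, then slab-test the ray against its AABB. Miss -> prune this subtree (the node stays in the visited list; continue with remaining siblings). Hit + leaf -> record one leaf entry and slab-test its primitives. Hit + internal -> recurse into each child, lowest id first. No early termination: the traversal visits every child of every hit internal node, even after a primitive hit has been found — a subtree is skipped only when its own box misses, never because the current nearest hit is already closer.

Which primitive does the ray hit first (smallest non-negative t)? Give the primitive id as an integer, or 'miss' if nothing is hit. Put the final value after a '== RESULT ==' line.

Traverse from the root:
N0 x:[13,56] y:[64/3,34] z:[57/2,99/2] -> hit [57/2,34], descend [7, 14, 20, 24]
  N7 x:[33,52] y:[64/3,86/3] z:[57/2,73/2] -> miss, prune
  N14 x:[17,56] y:[88/3,34] z:[37,49] -> miss, prune
  N20 x:[13,53] y:[65/3,26] z:[83/2,99/2] -> miss, prune
  N24 x:[20,54] y:[83/3,33] z:[57/2,36] -> hit [57/2,33], descend [3, 9, 12, 26]
    N3 x:[20,22] y:[83/3,28] z:[33,69/2] -> miss, prune
    N9 x:[40,44] y:[29,91/3] z:[57/2,63/2] -> miss, prune
    N12 x:[49,54] y:[86/3,98/3] z:[65/2,36] -> miss, prune
    N26 x:[26,34] y:[85/3,33] z:[30,63/2] -> hit [30,63/2], descend [16, 21]
      N16 x:[28,34] y:[32,33] z:[30,63/2] -> miss, prune
      N21 x:[26,30] y:[85/3,91/3] z:[30,31] -> hit [30,30] leaf, test {P13@t=30}

Visited [0, 7, 14, 20, 24, 3, 9, 12, 26, 16, 21]. Tests: 11 box, 1 leaf. Nearest: P13.

== RESULT ==
13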